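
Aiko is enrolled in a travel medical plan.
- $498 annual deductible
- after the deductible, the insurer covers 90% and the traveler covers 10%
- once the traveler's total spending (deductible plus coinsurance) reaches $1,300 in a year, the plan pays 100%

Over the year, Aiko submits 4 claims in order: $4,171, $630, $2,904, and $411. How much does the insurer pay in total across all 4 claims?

Claim 1 — $4,171: $498 to deductible, leaving $3,673; 10% of $3,673 = $367.30. Cost to traveler: $865.30. OOP to date $865.30. Plan pays $4,171 − $865.30 = $3,305.70.
Claim 2 — $630: deductible already satisfied, so traveler's share is 10% × $630 = $63. Traveler pays $63; OOP now $928.30. Plan pays $630 − $63 = $567.
Claim 3 — $2,904: 10% coinsurance on $2,904 = $290.40. Traveler pays $290.40; OOP now $1,218.70. Insurer: $2,904 − $290.40 = $2,613.60.
Claim 4 — $411: 10% coinsurance on $411 = $41.10. Cost to traveler: $41.10. OOP to date $1,259.80. Plan pays $411 − $41.10 = $369.90.
Insurer total = bills − traveler's total = $8,116 − $1,259.80 = $6,856.20.

$6,856.20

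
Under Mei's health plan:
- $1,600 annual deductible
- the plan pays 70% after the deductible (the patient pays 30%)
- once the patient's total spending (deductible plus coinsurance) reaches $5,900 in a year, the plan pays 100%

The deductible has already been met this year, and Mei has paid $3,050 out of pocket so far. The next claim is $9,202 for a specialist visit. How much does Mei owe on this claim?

$2,760.60

The deductible is already satisfied, so the full bill goes to coinsurance.
Coinsurance: $9,202 × 30% = $2,760.60.
Cumulative spending $3,050 + $2,760.60 = $5,810.60 stays under the $5,900 maximum.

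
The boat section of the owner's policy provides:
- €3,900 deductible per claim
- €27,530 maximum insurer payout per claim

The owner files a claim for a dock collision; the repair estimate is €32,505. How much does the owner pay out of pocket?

€4,975

Subtract the deductible: €32,505 − €3,900 = €28,605.
Since €28,605 > €27,530, the payout is capped at €27,530.
Out of pocket: €32,505 − €27,530 = €4,975.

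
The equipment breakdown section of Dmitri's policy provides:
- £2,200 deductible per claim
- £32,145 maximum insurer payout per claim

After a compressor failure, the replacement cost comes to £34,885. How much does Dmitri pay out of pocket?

Subtract the deductible: £34,885 − £2,200 = £32,685.
£32,685 exceeds the £32,145 limit, so the insurer pays the limit: £32,145.
Out of pocket: £34,885 − £32,145 = £2,740.

£2,740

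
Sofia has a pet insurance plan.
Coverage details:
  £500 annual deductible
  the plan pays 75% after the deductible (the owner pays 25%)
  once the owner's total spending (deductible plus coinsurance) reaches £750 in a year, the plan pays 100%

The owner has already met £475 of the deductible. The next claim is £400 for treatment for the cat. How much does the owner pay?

£118.75

Deductible still to meet: £500 − £475 = £25.
That leaves £400 − £25 = £375 for coinsurance.
Coinsurance: £375 × 25% = £93.75.
So the owner owes £25 + £93.75 = £118.75 before any cap.
Year-to-date out-of-pocket becomes £475 + £118.75 = £593.75, still under the £750 maximum, so no cap applies.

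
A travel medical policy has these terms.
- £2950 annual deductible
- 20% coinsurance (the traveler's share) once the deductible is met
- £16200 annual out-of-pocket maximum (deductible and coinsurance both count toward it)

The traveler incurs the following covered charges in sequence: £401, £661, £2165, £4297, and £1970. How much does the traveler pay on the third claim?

£1943.40

Claim 1 (£401): entire amount goes to the deductible. Traveler pays £401; OOP now £401.
Claim 2 (£661): fully absorbed by the deductible. Cost to traveler: £661. OOP to date £1062.
Claim 3 (£2165): deductible takes £1888, £277 remains; traveler's 20% is £55.40. Traveler owes £1943.40 (running OOP £3005.40).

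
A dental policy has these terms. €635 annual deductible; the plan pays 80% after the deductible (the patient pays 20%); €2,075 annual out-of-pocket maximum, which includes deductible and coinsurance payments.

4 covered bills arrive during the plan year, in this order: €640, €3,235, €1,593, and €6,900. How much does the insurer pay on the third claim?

€1,274.40

Bill 1, €640: deductible takes €635, €5 remains; coinsurance €5 × 20% = €1. Patient pays €636; OOP now €636. Insurer: €640 − €636 = €4.
Bill 2, €3,235: deductible met; 20% of €3,235 = €647. Patient owes €647 (running OOP €1,283). Plan pays €3,235 − €647 = €2,588.
Bill 3, €1,593: deductible met; 20% of €1,593 = €318.60. Patient pays €318.60; OOP now €1,601.60. Plan pays €1,593 − €318.60 = €1,274.40.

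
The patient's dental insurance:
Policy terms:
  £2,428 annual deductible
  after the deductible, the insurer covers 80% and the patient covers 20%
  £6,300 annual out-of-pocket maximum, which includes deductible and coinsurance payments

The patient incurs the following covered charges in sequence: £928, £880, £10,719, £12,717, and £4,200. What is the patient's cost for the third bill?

£2,639.80

#1 (£928): all of it applies to the deductible. Cost to patient: £928. OOP to date £928.
#2 (£880): all of it applies to the deductible. Cost to patient: £880. OOP to date £1,808.
#3 (£10,719): £620 to deductible, leaving £10,099; 20% of £10,099 = £2,019.80. Patient owes £2,639.80 (running OOP £4,447.80).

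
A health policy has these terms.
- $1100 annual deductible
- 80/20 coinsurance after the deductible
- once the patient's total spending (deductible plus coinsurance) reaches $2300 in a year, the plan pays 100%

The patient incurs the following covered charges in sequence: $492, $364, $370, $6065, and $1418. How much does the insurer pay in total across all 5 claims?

$6409

#1 ($492): fully absorbed by the deductible. Patient pays $492; OOP now $492. Insurer: $492 − $492 = $0.
#2 ($364): fully absorbed by the deductible. Patient owes $364 (running OOP $856). Insurer: $364 − $364 = $0.
#3 ($370): $244 to deductible, leaving $126; patient's 20% is $25.20. Cost to patient: $269.20. OOP to date $1125.20. Insurer: $370 − $269.20 = $100.80.
#4 ($6065): deductible met; 20% of $6065 = $1213. That would push OOP to $2338.20, over the $2300 cap, so patient pays $2300 − $1125.20 = $1174.80. Plan pays $6065 − $1174.80 = $4890.20.
#5 ($1418): 20% coinsurance on $1418 = $283.60. OOP would hit $2583.60 > $2300, so the cap limits the patient to $2300 − $2300 = $0. Plan pays $1418 − $0 = $1418.
Insurer total: $0 + $0 + $100.80 + $4890.20 + $1418 = $6409.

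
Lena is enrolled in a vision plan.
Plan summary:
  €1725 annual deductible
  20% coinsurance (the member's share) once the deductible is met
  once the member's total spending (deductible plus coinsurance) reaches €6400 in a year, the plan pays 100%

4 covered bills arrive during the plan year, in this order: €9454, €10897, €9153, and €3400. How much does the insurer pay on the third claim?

€8203.20

#1 (€9454): €1725 finishes the deductible; €7729 goes to coinsurance; member's 20% is €1545.80. Cost to member: €3270.80. OOP to date €3270.80. Plan pays €9454 − €3270.80 = €6183.20.
#2 (€10897): deductible already satisfied, so member's share is 20% × €10897 = €2179.40. Member pays €2179.40; OOP now €5450.20. Insurer: €10897 − €2179.40 = €8717.60.
#3 (€9153): 20% coinsurance on €9153 = €1830.60. OOP would hit €7280.80 > €6400, so the cap limits the member to €6400 − €5450.20 = €949.80. Plan pays €9153 − €949.80 = €8203.20.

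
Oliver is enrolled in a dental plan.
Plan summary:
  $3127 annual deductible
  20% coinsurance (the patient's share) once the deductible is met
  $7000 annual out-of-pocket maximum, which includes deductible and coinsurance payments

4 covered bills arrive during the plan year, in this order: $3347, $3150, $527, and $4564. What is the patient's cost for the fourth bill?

$912.80

Bill 1, $3347: $3127 to deductible, leaving $220; patient's 20% is $44. Patient pays $3171; OOP now $3171.
Bill 2, $3150: 20% coinsurance on $3150 = $630. Patient owes $630 (running OOP $3801).
Bill 3, $527: 20% coinsurance on $527 = $105.40. Patient pays $105.40; OOP now $3906.40.
Bill 4, $4564: deductible met; 20% of $4564 = $912.80. Patient owes $912.80 (running OOP $4819.20).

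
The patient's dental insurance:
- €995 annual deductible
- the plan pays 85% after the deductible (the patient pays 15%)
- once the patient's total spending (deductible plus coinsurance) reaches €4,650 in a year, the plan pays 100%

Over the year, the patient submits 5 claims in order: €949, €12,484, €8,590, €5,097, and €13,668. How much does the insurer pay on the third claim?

€7,301.50

Claim 1 — €949: fully absorbed by the deductible. Patient owes €949 (running OOP €949). Insurer: €949 − €949 = €0.
Claim 2 — €12,484: €46 finishes the deductible; €12,438 goes to coinsurance; coinsurance €12,438 × 15% = €1,865.70. Patient pays €1,911.70; OOP now €2,860.70. Insurer: €12,484 − €1,911.70 = €10,572.30.
Claim 3 — €8,590: deductible met; 15% of €8,590 = €1,288.50. Cost to patient: €1,288.50. OOP to date €4,149.20. Plan pays €8,590 − €1,288.50 = €7,301.50.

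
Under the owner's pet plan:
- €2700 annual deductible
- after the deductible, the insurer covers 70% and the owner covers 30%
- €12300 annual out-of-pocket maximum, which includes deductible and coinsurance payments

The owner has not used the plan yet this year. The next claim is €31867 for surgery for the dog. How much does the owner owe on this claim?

Nothing has been paid toward the €2700 deductible, so the first €2700 of this charge is applied there.
That leaves €31867 − €2700 = €29167 for coinsurance.
Coinsurance: €29167 × 30% = €8750.10.
So the owner owes €2700 + €8750.10 = €11450.10 before any cap.
Cumulative spending €0 + €11450.10 = €11450.10 stays under the €12300 maximum.

€11450.10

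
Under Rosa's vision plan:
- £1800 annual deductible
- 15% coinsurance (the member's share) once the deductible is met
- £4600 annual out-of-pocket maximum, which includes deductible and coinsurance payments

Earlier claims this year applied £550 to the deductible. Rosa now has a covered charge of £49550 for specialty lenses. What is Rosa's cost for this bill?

£4050

Deductible still to meet: £1800 − £550 = £1250.
That leaves £49550 − £1250 = £48300 for coinsurance.
Coinsurance: £48300 × 15% = £7245.
That puts the member's cost at £1250 + £7245 = £8495 before any cap.
Adding £8495 to the £550 already spent would give £9045, which exceeds the £4600 cap; the member pays just £4600 − £550 = £4050.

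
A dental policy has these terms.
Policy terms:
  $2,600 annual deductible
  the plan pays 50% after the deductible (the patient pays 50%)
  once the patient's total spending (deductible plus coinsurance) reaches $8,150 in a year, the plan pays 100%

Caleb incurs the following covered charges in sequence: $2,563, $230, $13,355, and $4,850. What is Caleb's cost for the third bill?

$5,453.50

Claim 1 — $2,563: all of it applies to the deductible. Patient pays $2,563; OOP now $2,563.
Claim 2 — $230: $37 finishes the deductible; $193 goes to coinsurance; 50% of $193 = $96.50. Patient owes $133.50 (running OOP $2,696.50).
Claim 3 — $13,355: deductible already satisfied, so patient's share is 50% × $13,355 = $6,677.50. Adding that to $2,696.50 gives $9,374, past the $8,150 cap; patient pays only $8,150 − $2,696.50 = $5,453.50.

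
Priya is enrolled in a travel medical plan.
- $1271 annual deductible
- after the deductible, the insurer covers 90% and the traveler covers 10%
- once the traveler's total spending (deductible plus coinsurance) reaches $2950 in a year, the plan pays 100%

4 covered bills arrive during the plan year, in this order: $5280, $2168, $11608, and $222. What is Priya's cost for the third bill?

Claim 1 ($5280): $1271 finishes the deductible; $4009 goes to coinsurance; coinsurance $4009 × 10% = $400.90. Cost to traveler: $1671.90. OOP to date $1671.90.
Claim 2 ($2168): deductible met; 10% of $2168 = $216.80. Traveler owes $216.80 (running OOP $1888.70).
Claim 3 ($11608): deductible already satisfied, so traveler's share is 10% × $11608 = $1160.80. OOP would hit $3049.50 > $2950, so the cap limits the traveler to $2950 − $1888.70 = $1061.30.

$1061.30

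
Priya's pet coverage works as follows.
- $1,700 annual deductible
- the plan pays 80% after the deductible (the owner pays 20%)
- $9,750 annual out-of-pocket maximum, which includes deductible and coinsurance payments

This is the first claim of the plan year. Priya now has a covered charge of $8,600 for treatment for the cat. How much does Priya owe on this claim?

$3,080

Nothing has been paid toward the $1,700 deductible, so the first $1,700 of this charge is applied there.
The remaining $6,900 (= $8,600 − $1,700) moves to coinsurance.
Coinsurance: $6,900 × 20% = $1,380.
So the owner owes $1,700 + $1,380 = $3,080 before any cap.
Year-to-date out-of-pocket becomes $0 + $3,080 = $3,080, still under the $9,750 maximum, so no cap applies.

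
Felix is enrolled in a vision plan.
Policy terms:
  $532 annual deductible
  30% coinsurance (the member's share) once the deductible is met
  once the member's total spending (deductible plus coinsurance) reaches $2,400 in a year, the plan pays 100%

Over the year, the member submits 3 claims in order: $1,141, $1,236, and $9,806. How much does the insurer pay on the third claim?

Bill 1, $1,141: deductible takes $532, $609 remains; coinsurance $609 × 30% = $182.70. Member pays $714.70; OOP now $714.70. Plan pays $1,141 − $714.70 = $426.30.
Bill 2, $1,236: deductible already satisfied, so member's share is 30% × $1,236 = $370.80. Cost to member: $370.80. OOP to date $1,085.50. Plan pays $1,236 − $370.80 = $865.20.
Bill 3, $9,806: deductible already satisfied, so member's share is 30% × $9,806 = $2,941.80. That would push OOP to $4,027.30, over the $2,400 cap, so member pays $2,400 − $1,085.50 = $1,314.50. Plan pays $9,806 − $1,314.50 = $8,491.50.

$8,491.50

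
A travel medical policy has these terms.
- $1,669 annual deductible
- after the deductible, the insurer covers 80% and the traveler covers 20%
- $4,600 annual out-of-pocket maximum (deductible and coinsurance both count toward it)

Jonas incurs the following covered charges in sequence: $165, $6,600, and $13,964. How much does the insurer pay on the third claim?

Claim 1 ($165): all of it applies to the deductible. Traveler pays $165; OOP now $165. Plan pays $165 − $165 = $0.
Claim 2 ($6,600): $1,504 to deductible, leaving $5,096; traveler's 20% is $1,019.20. Traveler pays $2,523.20; OOP now $2,688.20. Plan pays $6,600 − $2,523.20 = $4,076.80.
Claim 3 ($13,964): deductible met; 20% of $13,964 = $2,792.80. Adding that to $2,688.20 gives $5,481, past the $4,600 cap; traveler pays only $4,600 − $2,688.20 = $1,911.80. Insurer: $13,964 − $1,911.80 = $12,052.20.

$12,052.20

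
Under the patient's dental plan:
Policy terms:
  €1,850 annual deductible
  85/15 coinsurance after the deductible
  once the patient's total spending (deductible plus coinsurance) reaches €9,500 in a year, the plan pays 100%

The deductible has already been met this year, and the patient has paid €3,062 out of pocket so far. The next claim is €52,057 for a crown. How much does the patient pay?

The deductible is already satisfied, so the full bill goes to coinsurance.
Patient's 15% share of €52,057 is €7,808.55.
That would bring total out-of-pocket to €10,870.55, past the €9,500 cap. The patient is capped at €9,500 − €3,062 = €6,438 on this claim.

€6,438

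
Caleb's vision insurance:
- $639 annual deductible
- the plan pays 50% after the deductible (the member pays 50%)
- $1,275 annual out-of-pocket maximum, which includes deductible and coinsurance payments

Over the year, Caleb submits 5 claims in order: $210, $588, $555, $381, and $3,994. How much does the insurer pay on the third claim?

$277.50

Bill 1, $210: all of it applies to the deductible. Member owes $210 (running OOP $210). Insurer: $210 − $210 = $0.
Bill 2, $588: $429 finishes the deductible; $159 goes to coinsurance; 50% of $159 = $79.50. Member pays $508.50; OOP now $718.50. Insurer: $588 − $508.50 = $79.50.
Bill 3, $555: deductible already satisfied, so member's share is 50% × $555 = $277.50. Member owes $277.50 (running OOP $996). Plan pays $555 − $277.50 = $277.50.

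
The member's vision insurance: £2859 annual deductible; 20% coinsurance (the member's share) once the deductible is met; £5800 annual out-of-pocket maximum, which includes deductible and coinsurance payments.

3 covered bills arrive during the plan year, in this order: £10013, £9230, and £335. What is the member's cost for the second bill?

£1510.20

Bill 1, £10013: deductible takes £2859, £7154 remains; coinsurance £7154 × 20% = £1430.80. Member owes £4289.80 (running OOP £4289.80).
Bill 2, £9230: deductible already satisfied, so member's share is 20% × £9230 = £1846. Adding that to £4289.80 gives £6135.80, past the £5800 cap; member pays only £5800 − £4289.80 = £1510.20.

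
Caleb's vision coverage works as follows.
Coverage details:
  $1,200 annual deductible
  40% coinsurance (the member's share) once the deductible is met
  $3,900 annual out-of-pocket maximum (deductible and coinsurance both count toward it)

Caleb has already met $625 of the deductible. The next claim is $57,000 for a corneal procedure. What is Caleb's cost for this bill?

Remaining deductible: $1,200 − $625 = $575.
After the $575 deductible portion, $57,000 − $575 = $56,425 is subject to coinsurance.
Coinsurance: $56,425 × 40% = $22,570.
That puts the member's cost at $575 + $22,570 = $23,145 before any cap.
That would bring total out-of-pocket to $23,770, past the $3,900 cap. The member is capped at $3,900 − $625 = $3,275 on this claim.

$3,275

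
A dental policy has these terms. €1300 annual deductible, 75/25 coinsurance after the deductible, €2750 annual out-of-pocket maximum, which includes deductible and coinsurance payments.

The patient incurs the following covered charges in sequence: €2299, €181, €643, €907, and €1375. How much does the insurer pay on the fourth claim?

€680.25

Claim 1 — €2299: €1300 finishes the deductible; €999 goes to coinsurance; patient's 25% is €249.75. Cost to patient: €1549.75. OOP to date €1549.75. Plan pays €2299 − €1549.75 = €749.25.
Claim 2 — €181: deductible met; 25% of €181 = €45.25. Patient owes €45.25 (running OOP €1595). Plan pays €181 − €45.25 = €135.75.
Claim 3 — €643: deductible met; 25% of €643 = €160.75. Patient owes €160.75 (running OOP €1755.75). Plan pays €643 − €160.75 = €482.25.
Claim 4 — €907: deductible already satisfied, so patient's share is 25% × €907 = €226.75. Patient owes €226.75 (running OOP €1982.50). Insurer: €907 − €226.75 = €680.25.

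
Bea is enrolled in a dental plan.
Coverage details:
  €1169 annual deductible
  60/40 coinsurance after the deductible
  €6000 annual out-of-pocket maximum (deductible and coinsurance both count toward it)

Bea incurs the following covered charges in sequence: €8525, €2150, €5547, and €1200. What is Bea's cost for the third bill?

€1028.60

Bill 1, €8525: €1169 to deductible, leaving €7356; patient's 40% is €2942.40. Patient pays €4111.40; OOP now €4111.40.
Bill 2, €2150: deductible already satisfied, so patient's share is 40% × €2150 = €860. Patient pays €860; OOP now €4971.40.
Bill 3, €5547: deductible already satisfied, so patient's share is 40% × €5547 = €2218.80. That would push OOP to €7190.20, over the €6000 cap, so patient pays €6000 − €4971.40 = €1028.60.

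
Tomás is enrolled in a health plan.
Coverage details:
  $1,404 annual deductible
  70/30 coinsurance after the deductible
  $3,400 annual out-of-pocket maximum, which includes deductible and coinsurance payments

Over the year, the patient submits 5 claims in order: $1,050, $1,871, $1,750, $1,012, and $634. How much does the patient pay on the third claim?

Claim 1 — $1,050: entire amount goes to the deductible. Cost to patient: $1,050. OOP to date $1,050.
Claim 2 — $1,871: deductible takes $354, $1,517 remains; coinsurance $1,517 × 30% = $455.10. Cost to patient: $809.10. OOP to date $1,859.10.
Claim 3 — $1,750: deductible met; 30% of $1,750 = $525. Cost to patient: $525. OOP to date $2,384.10.

$525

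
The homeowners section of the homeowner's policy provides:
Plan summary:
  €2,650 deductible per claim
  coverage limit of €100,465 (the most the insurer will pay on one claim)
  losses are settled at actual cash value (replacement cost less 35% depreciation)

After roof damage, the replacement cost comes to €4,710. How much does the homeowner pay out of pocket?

€4,298.50

Actual cash value after 35% depreciation: €4,710 × 65% = €3,061.50.
Subtract the deductible: €3,061.50 − €2,650 = €411.50.
€411.50 ≤ €100,465, so the limit doesn't bind; insurer pays €411.50.
Homeowner's share is the uncovered remainder: €4,710 − €411.50 = €4,298.50.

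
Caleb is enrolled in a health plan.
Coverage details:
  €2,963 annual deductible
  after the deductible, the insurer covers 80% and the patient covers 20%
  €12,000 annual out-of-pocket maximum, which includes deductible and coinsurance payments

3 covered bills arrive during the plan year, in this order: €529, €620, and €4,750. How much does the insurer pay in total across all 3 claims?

€2,348.80

Bill 1, €529: all of it applies to the deductible. Patient owes €529 (running OOP €529). Plan pays €529 − €529 = €0.
Bill 2, €620: entire amount goes to the deductible. Cost to patient: €620. OOP to date €1,149. Insurer: €620 − €620 = €0.
Bill 3, €4,750: €1,814 to deductible, leaving €2,936; 20% of €2,936 = €587.20. Patient owes €2,401.20 (running OOP €3,550.20). Plan pays €4,750 − €2,401.20 = €2,348.80.
Insurer total: €0 + €0 + €2,348.80 = €2,348.80.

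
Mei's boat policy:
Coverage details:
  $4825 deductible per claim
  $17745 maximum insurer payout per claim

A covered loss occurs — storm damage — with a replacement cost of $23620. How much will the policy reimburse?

Subtract the deductible: $23620 − $4825 = $18795.
$18795 exceeds the $17745 limit, so the insurer pays the limit: $17745.

$17745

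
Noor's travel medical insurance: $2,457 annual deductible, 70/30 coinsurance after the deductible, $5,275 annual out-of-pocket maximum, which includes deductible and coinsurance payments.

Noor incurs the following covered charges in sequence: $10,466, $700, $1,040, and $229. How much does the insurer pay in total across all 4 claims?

#1 ($10,466): deductible takes $2,457, $8,009 remains; 30% of $8,009 = $2,402.70. Traveler pays $4,859.70; OOP now $4,859.70. Insurer: $10,466 − $4,859.70 = $5,606.30.
#2 ($700): deductible already satisfied, so traveler's share is 30% × $700 = $210. Traveler pays $210; OOP now $5,069.70. Insurer: $700 − $210 = $490.
#3 ($1,040): deductible met; 30% of $1,040 = $312. OOP would hit $5,381.70 > $5,275, so the cap limits the traveler to $5,275 − $5,069.70 = $205.30. Insurer: $1,040 − $205.30 = $834.70.
#4 ($229): 30% coinsurance on $229 = $68.70. That would push OOP to $5,343.70, over the $5,275 cap, so traveler pays $5,275 − $5,275 = $0. Plan pays $229 − $0 = $229.
Insurer total: $5,606.30 + $490 + $834.70 + $229 = $7,160.

$7,160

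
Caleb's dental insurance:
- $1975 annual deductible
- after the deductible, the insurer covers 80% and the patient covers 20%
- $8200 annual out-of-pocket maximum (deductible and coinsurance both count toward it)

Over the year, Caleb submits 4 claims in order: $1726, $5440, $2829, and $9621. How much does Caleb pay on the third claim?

#1 ($1726): entire amount goes to the deductible. Cost to patient: $1726. OOP to date $1726.
#2 ($5440): deductible takes $249, $5191 remains; 20% of $5191 = $1038.20. Patient pays $1287.20; OOP now $3013.20.
#3 ($2829): deductible already satisfied, so patient's share is 20% × $2829 = $565.80. Patient owes $565.80 (running OOP $3579).

$565.80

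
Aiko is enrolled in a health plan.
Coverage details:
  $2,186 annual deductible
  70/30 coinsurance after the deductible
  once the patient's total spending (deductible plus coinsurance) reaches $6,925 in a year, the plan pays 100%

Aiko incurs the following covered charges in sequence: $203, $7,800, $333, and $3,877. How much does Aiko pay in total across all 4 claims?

$5,194.10

Bill 1, $203: all of it applies to the deductible. Patient owes $203 (running OOP $203).
Bill 2, $7,800: $1,983 to deductible, leaving $5,817; patient's 30% is $1,745.10. Patient owes $3,728.10 (running OOP $3,931.10).
Bill 3, $333: 30% coinsurance on $333 = $99.90. Patient owes $99.90 (running OOP $4,031).
Bill 4, $3,877: deductible already satisfied, so patient's share is 30% × $3,877 = $1,163.10. Patient pays $1,163.10; OOP now $5,194.10.
Total paid by the patient: $203 + $3,728.10 + $99.90 + $1,163.10 = $5,194.10.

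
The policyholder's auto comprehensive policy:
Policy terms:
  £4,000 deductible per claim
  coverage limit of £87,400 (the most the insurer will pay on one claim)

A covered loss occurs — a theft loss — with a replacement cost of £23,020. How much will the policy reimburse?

After the deductible, £23,020 − £4,000 = £19,020 remains.
£19,020 ≤ £87,400, so the limit doesn't bind; insurer pays £19,020.

£19,020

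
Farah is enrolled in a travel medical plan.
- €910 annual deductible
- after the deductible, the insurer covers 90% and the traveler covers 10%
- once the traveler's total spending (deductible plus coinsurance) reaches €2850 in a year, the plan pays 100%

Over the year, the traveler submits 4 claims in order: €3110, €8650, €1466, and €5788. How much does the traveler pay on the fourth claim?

€578.80

#1 (€3110): €910 to deductible, leaving €2200; traveler's 10% is €220. Traveler pays €1130; OOP now €1130.
#2 (€8650): deductible met; 10% of €8650 = €865. Traveler pays €865; OOP now €1995.
#3 (€1466): 10% coinsurance on €1466 = €146.60. Traveler owes €146.60 (running OOP €2141.60).
#4 (€5788): deductible already satisfied, so traveler's share is 10% × €5788 = €578.80. Cost to traveler: €578.80. OOP to date €2720.40.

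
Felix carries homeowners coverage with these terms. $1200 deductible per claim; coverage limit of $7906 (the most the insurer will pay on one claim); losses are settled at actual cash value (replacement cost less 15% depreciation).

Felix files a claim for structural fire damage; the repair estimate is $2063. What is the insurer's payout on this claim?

$553.55

Actual cash value after 15% depreciation: $2063 × 85% = $1753.55.
Less the $1200 deductible: $1753.55 − $1200 = $553.55.
$553.55 is within the $7906 limit, so the insurer pays $553.55.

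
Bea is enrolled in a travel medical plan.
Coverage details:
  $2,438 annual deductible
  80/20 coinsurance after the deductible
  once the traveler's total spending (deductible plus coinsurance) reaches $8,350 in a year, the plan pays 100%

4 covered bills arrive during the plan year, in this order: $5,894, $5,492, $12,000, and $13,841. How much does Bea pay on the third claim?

Claim 1 — $5,894: deductible takes $2,438, $3,456 remains; traveler's 20% is $691.20. Traveler owes $3,129.20 (running OOP $3,129.20).
Claim 2 — $5,492: deductible already satisfied, so traveler's share is 20% × $5,492 = $1,098.40. Traveler pays $1,098.40; OOP now $4,227.60.
Claim 3 — $12,000: deductible already satisfied, so traveler's share is 20% × $12,000 = $2,400. Traveler pays $2,400; OOP now $6,627.60.

$2,400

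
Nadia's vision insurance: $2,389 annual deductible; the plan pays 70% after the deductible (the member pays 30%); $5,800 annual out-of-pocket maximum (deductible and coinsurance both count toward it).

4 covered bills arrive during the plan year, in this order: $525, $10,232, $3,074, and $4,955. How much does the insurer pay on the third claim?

$2,173.40

Bill 1, $525: all of it applies to the deductible. Cost to member: $525. OOP to date $525. Insurer: $525 − $525 = $0.
Bill 2, $10,232: $1,864 to deductible, leaving $8,368; coinsurance $8,368 × 30% = $2,510.40. Member pays $4,374.40; OOP now $4,899.40. Insurer: $10,232 − $4,374.40 = $5,857.60.
Bill 3, $3,074: deductible met; 30% of $3,074 = $922.20. That would push OOP to $5,821.60, over the $5,800 cap, so member pays $5,800 − $4,899.40 = $900.60. Insurer: $3,074 − $900.60 = $2,173.40.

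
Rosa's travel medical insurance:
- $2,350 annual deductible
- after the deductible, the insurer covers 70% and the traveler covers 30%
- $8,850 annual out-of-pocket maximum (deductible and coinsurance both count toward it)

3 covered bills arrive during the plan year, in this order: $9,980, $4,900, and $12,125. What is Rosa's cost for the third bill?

$2,741

Claim 1 — $9,980: $2,350 finishes the deductible; $7,630 goes to coinsurance; coinsurance $7,630 × 30% = $2,289. Traveler pays $4,639; OOP now $4,639.
Claim 2 — $4,900: 30% coinsurance on $4,900 = $1,470. Cost to traveler: $1,470. OOP to date $6,109.
Claim 3 — $12,125: deductible met; 30% of $12,125 = $3,637.50. That would push OOP to $9,746.50, over the $8,850 cap, so traveler pays $8,850 − $6,109 = $2,741.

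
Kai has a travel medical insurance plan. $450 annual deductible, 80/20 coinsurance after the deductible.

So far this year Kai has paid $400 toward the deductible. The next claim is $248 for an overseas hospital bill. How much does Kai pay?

Remaining deductible: $450 − $400 = $50.
The remaining $198 (= $248 − $50) moves to coinsurance.
Traveler's 20% share of $198 is $39.60.
Traveler responsibility: $50 + $39.60 = $89.60.

$89.60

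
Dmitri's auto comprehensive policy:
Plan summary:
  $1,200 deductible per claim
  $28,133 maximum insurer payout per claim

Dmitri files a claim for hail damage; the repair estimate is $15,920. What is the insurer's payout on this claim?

$14,720

Subtract the deductible: $15,920 − $1,200 = $14,720.
$14,720 is within the $28,133 limit, so the insurer pays $14,720.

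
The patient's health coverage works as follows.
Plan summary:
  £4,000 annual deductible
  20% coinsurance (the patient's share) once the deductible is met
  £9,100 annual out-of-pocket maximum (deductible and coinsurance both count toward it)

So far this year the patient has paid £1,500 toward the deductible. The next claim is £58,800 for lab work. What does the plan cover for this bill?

£1,500 of the £4,000 deductible is already met, leaving £2,500.
The remaining £56,300 (= £58,800 − £2,500) moves to coinsurance.
Patient's 20% share of £56,300 is £11,260.
Patient responsibility before any cap: £2,500 + £11,260 = £13,760.
Year-to-date out-of-pocket would reach £1,500 + £13,760 = £15,260, above the £9,100 maximum, so the patient pays only £9,100 − £1,500 = £7,600.
Insurer pays the balance: £58,800 − £7,600 = £51,200.

£51,200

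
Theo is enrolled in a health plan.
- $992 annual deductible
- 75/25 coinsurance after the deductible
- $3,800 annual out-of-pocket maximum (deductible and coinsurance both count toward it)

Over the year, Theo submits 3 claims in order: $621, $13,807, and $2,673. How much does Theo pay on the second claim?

Claim 1 — $621: entire amount goes to the deductible. Cost to patient: $621. OOP to date $621.
Claim 2 — $13,807: $371 to deductible, leaving $13,436; 25% of $13,436 = $3,359. Claim cost before the cap: $371 + $3,359 = $3,730. That would push OOP to $4,351, over the $3,800 cap, so patient pays $3,800 − $621 = $3,179.

$3,179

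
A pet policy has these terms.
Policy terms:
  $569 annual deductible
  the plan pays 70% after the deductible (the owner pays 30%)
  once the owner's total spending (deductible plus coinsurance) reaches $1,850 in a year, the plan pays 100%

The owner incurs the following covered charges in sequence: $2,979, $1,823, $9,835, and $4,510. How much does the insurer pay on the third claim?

$9,823.90

Claim 1 ($2,979): $569 to deductible, leaving $2,410; coinsurance $2,410 × 30% = $723. Owner owes $1,292 (running OOP $1,292). Plan pays $2,979 − $1,292 = $1,687.
Claim 2 ($1,823): deductible met; 30% of $1,823 = $546.90. Owner owes $546.90 (running OOP $1,838.90). Plan pays $1,823 − $546.90 = $1,276.10.
Claim 3 ($9,835): deductible already satisfied, so owner's share is 30% × $9,835 = $2,950.50. That would push OOP to $4,789.40, over the $1,850 cap, so owner pays $1,850 − $1,838.90 = $11.10. Plan pays $9,835 − $11.10 = $9,823.90.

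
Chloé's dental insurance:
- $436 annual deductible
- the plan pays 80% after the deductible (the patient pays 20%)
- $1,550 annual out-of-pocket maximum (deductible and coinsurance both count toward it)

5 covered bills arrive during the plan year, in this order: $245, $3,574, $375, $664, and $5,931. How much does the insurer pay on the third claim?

Claim 1 — $245: entire amount goes to the deductible. Patient owes $245 (running OOP $245). Plan pays $245 − $245 = $0.
Claim 2 — $3,574: $191 to deductible, leaving $3,383; 20% of $3,383 = $676.60. Cost to patient: $867.60. OOP to date $1,112.60. Plan pays $3,574 − $867.60 = $2,706.40.
Claim 3 — $375: 20% coinsurance on $375 = $75. Patient pays $75; OOP now $1,187.60. Insurer: $375 − $75 = $300.

$300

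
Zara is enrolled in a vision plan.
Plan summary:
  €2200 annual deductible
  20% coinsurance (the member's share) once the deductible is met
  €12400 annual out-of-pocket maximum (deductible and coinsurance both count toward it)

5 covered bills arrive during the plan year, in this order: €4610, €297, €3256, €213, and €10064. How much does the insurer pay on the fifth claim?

€8051.20

#1 (€4610): €2200 finishes the deductible; €2410 goes to coinsurance; coinsurance €2410 × 20% = €482. Member owes €2682 (running OOP €2682). Plan pays €4610 − €2682 = €1928.
#2 (€297): 20% coinsurance on €297 = €59.40. Member pays €59.40; OOP now €2741.40. Insurer: €297 − €59.40 = €237.60.
#3 (€3256): deductible already satisfied, so member's share is 20% × €3256 = €651.20. Cost to member: €651.20. OOP to date €3392.60. Insurer: €3256 − €651.20 = €2604.80.
#4 (€213): deductible already satisfied, so member's share is 20% × €213 = €42.60. Cost to member: €42.60. OOP to date €3435.20. Plan pays €213 − €42.60 = €170.40.
#5 (€10064): 20% coinsurance on €10064 = €2012.80. Member owes €2012.80 (running OOP €5448). Insurer: €10064 − €2012.80 = €8051.20.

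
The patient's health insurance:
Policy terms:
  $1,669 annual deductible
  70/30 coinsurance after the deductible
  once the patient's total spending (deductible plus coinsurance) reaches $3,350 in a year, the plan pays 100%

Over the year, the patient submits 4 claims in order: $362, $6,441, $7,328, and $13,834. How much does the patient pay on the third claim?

Bill 1, $362: entire amount goes to the deductible. Patient owes $362 (running OOP $362).
Bill 2, $6,441: deductible takes $1,307, $5,134 remains; 30% of $5,134 = $1,540.20. Patient owes $2,847.20 (running OOP $3,209.20).
Bill 3, $7,328: deductible already satisfied, so patient's share is 30% × $7,328 = $2,198.40. OOP would hit $5,407.60 > $3,350, so the cap limits the patient to $3,350 − $3,209.20 = $140.80.

$140.80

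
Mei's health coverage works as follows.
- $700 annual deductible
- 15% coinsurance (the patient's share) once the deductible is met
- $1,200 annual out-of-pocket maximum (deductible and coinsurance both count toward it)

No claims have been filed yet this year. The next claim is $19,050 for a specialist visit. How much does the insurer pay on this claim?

$17,850

The full $700 deductible is still open; $700 of this bill applies to it.
The remaining $18,350 (= $19,050 − $700) moves to coinsurance.
Coinsurance: $18,350 × 15% = $2,752.50.
That puts the patient's cost at $700 + $2,752.50 = $3,452.50 before any cap.
Adding $3,452.50 to the $0 already spent would give $3,452.50, which exceeds the $1,200 cap; the patient pays just $1,200 − $0 = $1,200.
The plan picks up $19,050 − $1,200 = $17,850.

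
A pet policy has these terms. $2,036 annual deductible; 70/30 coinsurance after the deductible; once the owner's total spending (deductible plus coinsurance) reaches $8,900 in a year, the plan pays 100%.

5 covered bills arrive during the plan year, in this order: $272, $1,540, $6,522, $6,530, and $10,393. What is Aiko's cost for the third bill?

Claim 1 — $272: all of it applies to the deductible. Cost to owner: $272. OOP to date $272.
Claim 2 — $1,540: all of it applies to the deductible. Owner pays $1,540; OOP now $1,812.
Claim 3 — $6,522: deductible takes $224, $6,298 remains; coinsurance $6,298 × 30% = $1,889.40. Owner pays $2,113.40; OOP now $3,925.40.

$2,113.40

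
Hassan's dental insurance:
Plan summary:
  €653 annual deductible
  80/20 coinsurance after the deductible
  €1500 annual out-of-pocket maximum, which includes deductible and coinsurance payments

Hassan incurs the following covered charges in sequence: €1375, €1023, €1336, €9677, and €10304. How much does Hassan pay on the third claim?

#1 (€1375): €653 finishes the deductible; €722 goes to coinsurance; coinsurance €722 × 20% = €144.40. Patient owes €797.40 (running OOP €797.40).
#2 (€1023): 20% coinsurance on €1023 = €204.60. Patient pays €204.60; OOP now €1002.
#3 (€1336): 20% coinsurance on €1336 = €267.20. Patient pays €267.20; OOP now €1269.20.

€267.20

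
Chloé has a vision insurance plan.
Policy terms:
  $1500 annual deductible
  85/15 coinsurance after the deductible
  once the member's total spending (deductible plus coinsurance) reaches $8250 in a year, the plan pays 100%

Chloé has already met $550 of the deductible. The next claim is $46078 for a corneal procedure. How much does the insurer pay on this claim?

Remaining deductible: $1500 − $550 = $950.
The remaining $45128 (= $46078 − $950) moves to coinsurance.
Coinsurance: $45128 × 15% = $6769.20.
So the member owes $950 + $6769.20 = $7719.20 before any cap.
Adding $7719.20 to the $550 already spent would give $8269.20, which exceeds the $8250 cap; the member pays just $8250 − $550 = $7700.
The plan picks up $46078 − $7700 = $38378.

$38378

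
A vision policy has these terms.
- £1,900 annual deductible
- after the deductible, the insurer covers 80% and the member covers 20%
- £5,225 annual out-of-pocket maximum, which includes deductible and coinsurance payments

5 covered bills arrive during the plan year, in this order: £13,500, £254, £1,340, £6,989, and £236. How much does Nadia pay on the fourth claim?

#1 (£13,500): £1,900 finishes the deductible; £11,600 goes to coinsurance; 20% of £11,600 = £2,320. Member pays £4,220; OOP now £4,220.
#2 (£254): deductible already satisfied, so member's share is 20% × £254 = £50.80. Member owes £50.80 (running OOP £4,270.80).
#3 (£1,340): deductible met; 20% of £1,340 = £268. Member pays £268; OOP now £4,538.80.
#4 (£6,989): deductible already satisfied, so member's share is 20% × £6,989 = £1,397.80. Adding that to £4,538.80 gives £5,936.60, past the £5,225 cap; member pays only £5,225 − £4,538.80 = £686.20.

£686.20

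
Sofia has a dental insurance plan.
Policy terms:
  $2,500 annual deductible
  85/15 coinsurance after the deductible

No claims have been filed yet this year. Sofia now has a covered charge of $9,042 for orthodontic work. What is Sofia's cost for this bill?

$3,481.30

The full $2,500 deductible is still open; $2,500 of this bill applies to it.
That leaves $9,042 − $2,500 = $6,542 for coinsurance.
Coinsurance: $6,542 × 15% = $981.30.
Patient responsibility: $2,500 + $981.30 = $3,481.30.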